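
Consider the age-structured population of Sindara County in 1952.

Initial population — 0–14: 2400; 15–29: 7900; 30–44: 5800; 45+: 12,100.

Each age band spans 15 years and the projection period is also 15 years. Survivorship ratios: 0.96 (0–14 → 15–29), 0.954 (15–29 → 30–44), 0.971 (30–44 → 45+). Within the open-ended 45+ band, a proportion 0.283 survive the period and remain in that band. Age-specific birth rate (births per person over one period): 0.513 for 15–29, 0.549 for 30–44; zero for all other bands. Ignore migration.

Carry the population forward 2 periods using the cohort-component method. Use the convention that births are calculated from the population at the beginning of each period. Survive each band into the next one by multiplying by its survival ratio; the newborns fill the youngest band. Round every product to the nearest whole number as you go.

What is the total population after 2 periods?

Let group 1 be 0–14 through group 4 = 45+.
Period 1:
Births: 7900 * 0.513 = 4053, 5800 * 0.549 = 3184 → total 7237
Group 2: 2400 * 0.96 = 2304
Group 3: 7900 * 0.954 = 7537
Group 4: 5800 * 0.971 + 12100 * 0.283 = 5632 + 3424 = 9056
Population now: 0–14=7237, 15–29=2304, 30–44=7537, 45+=9056
Period 2:
Births: 2304 * 0.513 = 1182, 7537 * 0.549 = 4138 → total 5320
Group 2: 7237 * 0.96 = 6948
Group 3: 2304 * 0.954 = 2198
Group 4: 7537 * 0.971 + 9056 * 0.283 = 7318 + 2563 = 9881
Population now: 0–14=5320, 15–29=6948, 30–44=2198, 45+=9881
Total after period 2: 5320 + 6948 + 2198 + 9881 = 24347

24347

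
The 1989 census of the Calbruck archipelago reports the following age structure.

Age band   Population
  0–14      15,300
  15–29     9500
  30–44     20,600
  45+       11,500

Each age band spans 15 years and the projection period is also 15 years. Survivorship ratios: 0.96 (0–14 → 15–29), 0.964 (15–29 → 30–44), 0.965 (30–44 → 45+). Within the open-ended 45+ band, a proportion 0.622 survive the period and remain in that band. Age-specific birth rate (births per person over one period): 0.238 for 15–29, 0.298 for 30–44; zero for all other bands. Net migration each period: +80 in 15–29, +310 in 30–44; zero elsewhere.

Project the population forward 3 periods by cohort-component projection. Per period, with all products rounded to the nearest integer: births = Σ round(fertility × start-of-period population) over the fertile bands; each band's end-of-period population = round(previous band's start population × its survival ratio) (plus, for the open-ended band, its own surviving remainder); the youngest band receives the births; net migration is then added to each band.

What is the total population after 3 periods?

50776

Call the groups 1 to 4, youngest first.
Period 1.
Births: 9500 * 0.238 = 2261, 20600 * 0.298 = 6139 → total 8400
Group 2: 15300 * 0.96 = 14688
Group 3: 9500 * 0.964 = 9158
Group 4: 20600 * 0.965 + 11500 * 0.622 = 19879 + 7153 = 27032
Net migration: Group 2 + 80 → 14768; Group 3 + 310 → 9468
Population now: 0–14=8400, 15–29=14768, 30–44=9468, 45+=27032
Period 2.
Births: 14768 * 0.238 = 3515, 9468 * 0.298 = 2821 → total 6336
Group 2: 8400 * 0.96 = 8064
Group 3: 14768 * 0.964 = 14236
Group 4: 9468 * 0.965 + 27032 * 0.622 = 9137 + 16814 = 25951
Net migration: Group 2 + 80 → 8144; Group 3 + 310 → 14546
Population now: 0–14=6336, 15–29=8144, 30–44=14546, 45+=25951
Period 3.
Births: 8144 * 0.238 = 1938, 14546 * 0.298 = 4335 → total 6273
Group 2: 6336 * 0.96 = 6083
Group 3: 8144 * 0.964 = 7851
Group 4: 14546 * 0.965 + 25951 * 0.622 = 14037 + 16142 = 30179
Net migration: Group 2 + 80 → 6163; Group 3 + 310 → 8161
Population now: 0–14=6273, 15–29=6163, 30–44=8161, 45+=30179
Total after period 3: 6273 + 6163 + 8161 + 30179 = 50776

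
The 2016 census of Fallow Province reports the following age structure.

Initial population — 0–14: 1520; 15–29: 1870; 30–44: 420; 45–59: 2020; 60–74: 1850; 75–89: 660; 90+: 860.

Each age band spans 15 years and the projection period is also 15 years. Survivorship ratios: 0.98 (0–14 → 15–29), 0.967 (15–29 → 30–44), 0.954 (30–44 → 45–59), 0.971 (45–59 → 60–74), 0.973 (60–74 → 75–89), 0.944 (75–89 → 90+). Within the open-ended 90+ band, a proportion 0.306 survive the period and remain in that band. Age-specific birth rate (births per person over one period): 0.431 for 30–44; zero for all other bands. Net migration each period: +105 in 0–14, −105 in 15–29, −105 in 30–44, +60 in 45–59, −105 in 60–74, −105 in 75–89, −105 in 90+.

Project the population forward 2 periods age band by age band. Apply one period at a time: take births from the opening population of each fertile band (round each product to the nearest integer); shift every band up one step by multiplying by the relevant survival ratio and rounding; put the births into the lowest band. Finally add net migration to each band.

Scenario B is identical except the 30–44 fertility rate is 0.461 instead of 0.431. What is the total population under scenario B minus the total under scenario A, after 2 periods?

Period 1.
Births: 420 * 0.431 = 181
15–29: 1520 * 0.98 = 1490
30–44: 1870 * 0.967 = 1808
45–59: 420 * 0.954 = 401
60–74: 2020 * 0.971 = 1961
75–89: 1850 * 0.973 = 1800
90+: 660 * 0.944 + 860 * 0.306 = 623 + 263 = 886
Net migration: 0–14 + 105 → 286; 15–29 − 105 → 1385; 30–44 − 105 → 1703; 45–59 + 60 → 461; 60–74 − 105 → 1856; 75–89 − 105 → 1695; 90+ − 105 → 781
Giving 286 / 1385 / 1703 / 461 / 1856 / 1695 / 781.
Period 2.
Births: 1703 * 0.431 = 734
15–29: 286 * 0.98 = 280
30–44: 1385 * 0.967 = 1339
45–59: 1703 * 0.954 = 1625
60–74: 461 * 0.971 = 448
75–89: 1856 * 0.973 = 1806
90+: 1695 * 0.944 + 781 * 0.306 = 1600 + 239 = 1839
Net migration: 0–14 + 105 → 839; 15–29 − 105 → 175; 30–44 − 105 → 1234; 45–59 + 60 → 1685; 60–74 − 105 → 343; 75–89 − 105 → 1701; 90+ − 105 → 1734
Giving 839 / 175 / 1234 / 1685 / 343 / 1701 / 1734.
Scenario A total after 2 periods: 7711
Scenario B projection —
Period 1.
Births: 420 * 0.461 = 194
15–29: 1520 * 0.98 = 1490
30–44: 1870 * 0.967 = 1808
45–59: 420 * 0.954 = 401
60–74: 2020 * 0.971 = 1961
75–89: 1850 * 0.973 = 1800
90+: 660 * 0.944 + 860 * 0.306 = 623 + 263 = 886
Net migration: 0–14 + 105 → 299; 15–29 − 105 → 1385; 30–44 − 105 → 1703; 45–59 + 60 → 461; 60–74 − 105 → 1856; 75–89 − 105 → 1695; 90+ − 105 → 781
Giving 299 / 1385 / 1703 / 461 / 1856 / 1695 / 781.
Period 2.
Births: 1703 * 0.461 = 785
15–29: 299 * 0.98 = 293
30–44: 1385 * 0.967 = 1339
45–59: 1703 * 0.954 = 1625
60–74: 461 * 0.971 = 448
75–89: 1856 * 0.973 = 1806
90+: 1695 * 0.944 + 781 * 0.306 = 1600 + 239 = 1839
Net migration: 0–14 + 105 → 890; 15–29 − 105 → 188; 30–44 − 105 → 1234; 45–59 + 60 → 1685; 60–74 − 105 → 343; 75–89 − 105 → 1701; 90+ − 105 → 1734
Giving 890 / 188 / 1234 / 1685 / 343 / 1701 / 1734.
Scenario B total after 2 periods: 7775
Difference B − A = 7775 − 7711 = 64

64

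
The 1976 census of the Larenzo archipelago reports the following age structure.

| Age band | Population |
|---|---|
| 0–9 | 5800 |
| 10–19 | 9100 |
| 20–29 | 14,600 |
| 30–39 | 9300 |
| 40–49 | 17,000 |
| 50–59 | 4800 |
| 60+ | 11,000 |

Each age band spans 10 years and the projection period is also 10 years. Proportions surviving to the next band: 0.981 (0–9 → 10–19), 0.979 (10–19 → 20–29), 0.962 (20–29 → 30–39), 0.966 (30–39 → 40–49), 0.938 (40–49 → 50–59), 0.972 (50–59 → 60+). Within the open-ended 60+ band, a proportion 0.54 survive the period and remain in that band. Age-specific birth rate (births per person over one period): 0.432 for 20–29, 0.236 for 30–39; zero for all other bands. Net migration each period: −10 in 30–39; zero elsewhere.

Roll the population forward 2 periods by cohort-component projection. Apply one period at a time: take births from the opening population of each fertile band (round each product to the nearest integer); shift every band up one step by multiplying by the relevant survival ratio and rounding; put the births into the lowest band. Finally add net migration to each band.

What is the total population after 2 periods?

[period 1]
Births: 14600 × 0.432 = 6307 ; 9300 × 0.236 = 2195 → 8502
10–19: 5800 × 0.981 = 5690
20–29: 9100 × 0.979 = 8909
30–39: 14600 × 0.962 = 14045
40–49: 9300 × 0.966 = 8984
50–59: 17000 × 0.938 = 15946
60+: 4800 × 0.972 + 11000 × 0.54 = 4666 + 5940 = 10606
Net migration: 30–39 − 10 → 14035
End of period: [8502, 5690, 8909, 14035, 8984, 15946, 10606]
[period 2]
Births: 8909 × 0.432 = 3849 ; 14035 × 0.236 = 3312 → 7161
10–19: 8502 × 0.981 = 8340
20–29: 5690 × 0.979 = 5571
30–39: 8909 × 0.962 = 8570
40–49: 14035 × 0.966 = 13558
50–59: 8984 × 0.938 = 8427
60+: 15946 × 0.972 + 10606 × 0.54 = 15500 + 5727 = 21227
Net migration: 30–39 − 10 → 8560
End of period: [7161, 8340, 5571, 8560, 13558, 8427, 21227]
Total after period 2: 7161 + 8340 + 5571 + 8560 + 13558 + 8427 + 21227 = 72844

72844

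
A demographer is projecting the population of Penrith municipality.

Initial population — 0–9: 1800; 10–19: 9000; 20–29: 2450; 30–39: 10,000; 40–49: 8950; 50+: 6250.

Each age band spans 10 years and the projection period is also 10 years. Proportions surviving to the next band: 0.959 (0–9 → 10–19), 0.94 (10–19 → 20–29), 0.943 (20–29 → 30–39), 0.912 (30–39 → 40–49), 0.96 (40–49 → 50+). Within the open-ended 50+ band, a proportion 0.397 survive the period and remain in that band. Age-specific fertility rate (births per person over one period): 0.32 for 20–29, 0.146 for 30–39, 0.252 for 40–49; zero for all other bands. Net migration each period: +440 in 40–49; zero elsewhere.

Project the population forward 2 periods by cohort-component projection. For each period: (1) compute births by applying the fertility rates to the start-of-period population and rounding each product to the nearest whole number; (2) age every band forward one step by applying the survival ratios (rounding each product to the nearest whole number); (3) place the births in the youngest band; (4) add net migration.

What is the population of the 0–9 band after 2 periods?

5453

— Period 1 —
Births: 2450 * 0.32 = 784, 10000 * 0.146 = 1460, 8950 * 0.252 = 2255 → total 4499
10–19: 1800 * 0.959 = 1726
20–29: 9000 * 0.94 = 8460
30–39: 2450 * 0.943 = 2310
40–49: 10000 * 0.912 = 9120
50+: 8950 * 0.96 + 6250 * 0.397 = 8592 + 2481 = 11073
Net migration: 40–49 + 440 → 9560
→ [4499, 1726, 8460, 2310, 9560, 11073]
— Period 2 —
Births: 8460 * 0.32 = 2707, 2310 * 0.146 = 337, 9560 * 0.252 = 2409 → total 5453
10–19: 4499 * 0.959 = 4315
20–29: 1726 * 0.94 = 1622
30–39: 8460 * 0.943 = 7978
40–49: 2310 * 0.912 = 2107
50+: 9560 * 0.96 + 11073 * 0.397 = 9178 + 4396 = 13574
Net migration: 40–49 + 440 → 2547
→ [5453, 4315, 1622, 7978, 2547, 13574]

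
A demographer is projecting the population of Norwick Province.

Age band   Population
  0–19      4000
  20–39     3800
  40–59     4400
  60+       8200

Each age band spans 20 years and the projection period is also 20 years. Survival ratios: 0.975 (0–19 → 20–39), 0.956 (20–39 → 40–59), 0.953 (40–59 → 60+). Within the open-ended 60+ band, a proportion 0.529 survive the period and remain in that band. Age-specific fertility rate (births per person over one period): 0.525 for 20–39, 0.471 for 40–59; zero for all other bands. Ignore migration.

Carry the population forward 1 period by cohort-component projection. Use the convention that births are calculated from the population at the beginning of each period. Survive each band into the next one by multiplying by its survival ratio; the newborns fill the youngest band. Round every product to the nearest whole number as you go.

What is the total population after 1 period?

20131

Call the groups 1 to 4, youngest first.
After projecting period 1:
Births: 3800 * 0.525 = 1995 ; 4400 * 0.471 = 2072 ⇒ total 4067
Group 2: 4000 * 0.975 = 3900
Group 3: 3800 * 0.956 = 3633
Group 4: 4400 * 0.953 + 8200 * 0.529 = 4193 + 4338 = 8531
End of period: [4067, 3900, 3633, 8531]
Total after period 1: 4067 + 3900 + 3633 + 8531 = 20131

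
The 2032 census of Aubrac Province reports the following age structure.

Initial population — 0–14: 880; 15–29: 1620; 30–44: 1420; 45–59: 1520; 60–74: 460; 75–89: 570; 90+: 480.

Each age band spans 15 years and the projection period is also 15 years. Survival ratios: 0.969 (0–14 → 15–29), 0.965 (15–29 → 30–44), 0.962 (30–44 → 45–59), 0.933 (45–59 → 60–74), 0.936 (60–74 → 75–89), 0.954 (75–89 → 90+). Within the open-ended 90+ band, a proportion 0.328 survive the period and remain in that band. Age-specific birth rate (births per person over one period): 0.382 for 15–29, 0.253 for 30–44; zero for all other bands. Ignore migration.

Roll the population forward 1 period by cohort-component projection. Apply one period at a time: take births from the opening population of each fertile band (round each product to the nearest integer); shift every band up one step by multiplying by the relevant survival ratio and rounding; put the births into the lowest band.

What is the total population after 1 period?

7310

(Bands numbered youngest = 1 to oldest = 7.)
— Period 1 —
Births: 1620 × 0.382 = 619, 1420 × 0.253 = 359 ⇒ total 978
Band 2: 880 × 0.969 = 853
Band 3: 1620 × 0.965 = 1563
Band 4: 1420 × 0.962 = 1366
Band 5: 1520 × 0.933 = 1418
Band 6: 460 × 0.936 = 431
Band 7: 570 × 0.954 + 480 × 0.328 = 544 + 157 = 701
Population now: 0–14=978, 15–29=853, 30–44=1563, 45–59=1366, 60–74=1418, 75–89=431, 90+=701
Total after period 1: 978 + 853 + 1563 + 1366 + 1418 + 431 + 701 = 7310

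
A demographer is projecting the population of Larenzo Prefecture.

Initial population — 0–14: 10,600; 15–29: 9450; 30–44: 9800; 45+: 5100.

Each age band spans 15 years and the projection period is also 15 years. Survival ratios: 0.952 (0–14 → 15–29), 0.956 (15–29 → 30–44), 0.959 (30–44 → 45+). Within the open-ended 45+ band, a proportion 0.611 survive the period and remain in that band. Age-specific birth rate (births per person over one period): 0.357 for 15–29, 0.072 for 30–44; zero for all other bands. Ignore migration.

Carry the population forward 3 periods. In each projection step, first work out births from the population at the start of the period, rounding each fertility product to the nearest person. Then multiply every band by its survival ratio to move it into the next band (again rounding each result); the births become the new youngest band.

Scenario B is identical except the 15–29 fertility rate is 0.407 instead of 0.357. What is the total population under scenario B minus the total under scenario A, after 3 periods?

— Period 1 —
Births: 9450 × 0.357 = 3374, 9800 × 0.072 = 706 → 4080
15–29: 10600 × 0.952 = 10091
30–44: 9450 × 0.956 = 9034
45+: 9800 × 0.959 + 5100 × 0.611 = 9398 + 3116 = 12514
→ [4080, 10091, 9034, 12514]
— Period 2 —
Births: 10091 × 0.357 = 3602, 9034 × 0.072 = 650 → 4252
15–29: 4080 × 0.952 = 3884
30–44: 10091 × 0.956 = 9647
45+: 9034 × 0.959 + 12514 × 0.611 = 8664 + 7646 = 16310
→ [4252, 3884, 9647, 16310]
— Period 3 —
Births: 3884 × 0.357 = 1387, 9647 × 0.072 = 695 → 2082
15–29: 4252 × 0.952 = 4048
30–44: 3884 × 0.956 = 3713
45+: 9647 × 0.959 + 16310 × 0.611 = 9251 + 9965 = 19216
→ [2082, 4048, 3713, 19216]
Scenario A total after 3 periods: 29059
Scenario B projection —
— Period 1 —
Births: 9450 × 0.407 = 3846, 9800 × 0.072 = 706 → 4552
15–29: 10600 × 0.952 = 10091
30–44: 9450 × 0.956 = 9034
45+: 9800 × 0.959 + 5100 × 0.611 = 9398 + 3116 = 12514
→ [4552, 10091, 9034, 12514]
— Period 2 —
Births: 10091 × 0.407 = 4107, 9034 × 0.072 = 650 → 4757
15–29: 4552 × 0.952 = 4334
30–44: 10091 × 0.956 = 9647
45+: 9034 × 0.959 + 12514 × 0.611 = 8664 + 7646 = 16310
→ [4757, 4334, 9647, 16310]
— Period 3 —
Births: 4334 × 0.407 = 1764, 9647 × 0.072 = 695 → 2459
15–29: 4757 × 0.952 = 4529
30–44: 4334 × 0.956 = 4143
45+: 9647 × 0.959 + 16310 × 0.611 = 9251 + 9965 = 19216
→ [2459, 4529, 4143, 19216]
Scenario B total after 3 periods: 30347
Difference B − A = 30347 − 29059 = 1288

1288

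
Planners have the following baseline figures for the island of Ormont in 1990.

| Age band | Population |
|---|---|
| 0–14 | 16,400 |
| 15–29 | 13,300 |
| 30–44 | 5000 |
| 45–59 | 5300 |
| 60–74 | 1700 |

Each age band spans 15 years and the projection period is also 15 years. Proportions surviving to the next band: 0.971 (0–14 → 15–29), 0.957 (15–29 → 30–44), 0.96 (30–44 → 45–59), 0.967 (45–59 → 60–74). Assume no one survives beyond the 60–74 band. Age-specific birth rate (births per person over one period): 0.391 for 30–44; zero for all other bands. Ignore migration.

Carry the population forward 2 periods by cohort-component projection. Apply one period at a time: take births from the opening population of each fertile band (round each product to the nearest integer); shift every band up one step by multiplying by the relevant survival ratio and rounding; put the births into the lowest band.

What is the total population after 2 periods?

Period 1.
Births: 5000 * 0.391 = 1955
15–29: 16400 * 0.971 = 15924
30–44: 13300 * 0.957 = 12728
45–59: 5000 * 0.96 = 4800
60–74: 5300 * 0.967 = 5125
Population now: 0–14=1955, 15–29=15924, 30–44=12728, 45–59=4800, 60–74=5125
Period 2.
Births: 12728 * 0.391 = 4977
15–29: 1955 * 0.971 = 1898
30–44: 15924 * 0.957 = 15239
45–59: 12728 * 0.96 = 12219
60–74: 4800 * 0.967 = 4642
Population now: 0–14=4977, 15–29=1898, 30–44=15239, 45–59=12219, 60–74=4642
Total after period 2: 4977 + 1898 + 15239 + 12219 + 4642 = 38975

38975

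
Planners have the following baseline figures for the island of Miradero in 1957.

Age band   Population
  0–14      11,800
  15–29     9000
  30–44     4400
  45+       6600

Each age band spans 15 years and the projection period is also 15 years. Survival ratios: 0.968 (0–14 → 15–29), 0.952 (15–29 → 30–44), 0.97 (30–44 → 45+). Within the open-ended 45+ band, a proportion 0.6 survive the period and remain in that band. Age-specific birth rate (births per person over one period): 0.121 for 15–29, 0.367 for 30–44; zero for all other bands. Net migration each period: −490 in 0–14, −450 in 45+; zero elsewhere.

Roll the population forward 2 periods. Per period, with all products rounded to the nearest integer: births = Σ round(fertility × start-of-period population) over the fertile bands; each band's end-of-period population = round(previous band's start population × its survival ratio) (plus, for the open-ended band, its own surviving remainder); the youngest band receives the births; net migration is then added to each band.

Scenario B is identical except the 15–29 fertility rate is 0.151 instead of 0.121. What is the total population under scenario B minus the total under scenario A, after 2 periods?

605

Let group 1 be 0–14 through group 4 = 45+.
[period 1]
Births: 9000 × 0.121 = 1089, 4400 × 0.367 = 1615 → 2704
Group 2: 11800 × 0.968 = 11422
Group 3: 9000 × 0.952 = 8568
Group 4: 4400 × 0.97 + 6600 × 0.6 = 4268 + 3960 = 8228
Net migration: Group 1 − 490 → 2214; Group 4 − 450 → 7778
→ [2214, 11422, 8568, 7778]
[period 2]
Births: 11422 × 0.121 = 1382, 8568 × 0.367 = 3144 → 4526
Group 2: 2214 × 0.968 = 2143
Group 3: 11422 × 0.952 = 10874
Group 4: 8568 × 0.97 + 7778 × 0.6 = 8311 + 4667 = 12978
Net migration: Group 1 − 490 → 4036; Group 4 − 450 → 12528
→ [4036, 2143, 10874, 12528]
Scenario A total after 2 periods: 29581
Scenario B projection —
[period 1]
Births: 9000 × 0.151 = 1359, 4400 × 0.367 = 1615 → 2974
Group 2: 11800 × 0.968 = 11422
Group 3: 9000 × 0.952 = 8568
Group 4: 4400 × 0.97 + 6600 × 0.6 = 4268 + 3960 = 8228
Net migration: Group 1 − 490 → 2484; Group 4 − 450 → 7778
→ [2484, 11422, 8568, 7778]
[period 2]
Births: 11422 × 0.151 = 1725, 8568 × 0.367 = 3144 → 4869
Group 2: 2484 × 0.968 = 2405
Group 3: 11422 × 0.952 = 10874
Group 4: 8568 × 0.97 + 7778 × 0.6 = 8311 + 4667 = 12978
Net migration: Group 1 − 490 → 4379; Group 4 − 450 → 12528
→ [4379, 2405, 10874, 12528]
Scenario B total after 2 periods: 30186
Difference B − A = 30186 − 29581 = 605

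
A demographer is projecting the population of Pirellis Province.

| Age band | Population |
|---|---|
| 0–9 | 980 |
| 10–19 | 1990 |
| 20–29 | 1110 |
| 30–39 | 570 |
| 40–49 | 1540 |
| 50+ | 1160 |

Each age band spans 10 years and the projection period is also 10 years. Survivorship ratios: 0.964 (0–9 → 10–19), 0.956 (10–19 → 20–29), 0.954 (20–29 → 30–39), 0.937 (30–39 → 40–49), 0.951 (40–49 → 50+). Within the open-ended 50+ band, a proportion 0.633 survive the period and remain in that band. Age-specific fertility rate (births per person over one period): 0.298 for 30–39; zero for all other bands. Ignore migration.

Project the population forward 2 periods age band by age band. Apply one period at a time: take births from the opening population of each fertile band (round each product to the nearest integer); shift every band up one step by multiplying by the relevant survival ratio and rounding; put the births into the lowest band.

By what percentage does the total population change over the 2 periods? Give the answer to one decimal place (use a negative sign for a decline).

-17.1

Numbering the groups 1..6 from youngest to oldest:
[period 1]
Births: 570 × 0.298 = 170
Group 2: 980 × 0.964 = 945
Group 3: 1990 × 0.956 = 1902
Group 4: 1110 × 0.954 = 1059
Group 5: 570 × 0.937 = 534
Group 6: 1540 × 0.951 + 1160 × 0.633 = 1465 + 734 = 2199
→ [170, 945, 1902, 1059, 534, 2199]
[period 2]
Births: 1059 × 0.298 = 316
Group 2: 170 × 0.964 = 164
Group 3: 945 × 0.956 = 903
Group 4: 1902 × 0.954 = 1815
Group 5: 1059 × 0.937 = 992
Group 6: 534 × 0.951 + 2199 × 0.633 = 508 + 1392 = 1900
→ [316, 164, 903, 1815, 992, 1900]
Total: 7350 → 6090; change = -1260; percentage change = -17.1%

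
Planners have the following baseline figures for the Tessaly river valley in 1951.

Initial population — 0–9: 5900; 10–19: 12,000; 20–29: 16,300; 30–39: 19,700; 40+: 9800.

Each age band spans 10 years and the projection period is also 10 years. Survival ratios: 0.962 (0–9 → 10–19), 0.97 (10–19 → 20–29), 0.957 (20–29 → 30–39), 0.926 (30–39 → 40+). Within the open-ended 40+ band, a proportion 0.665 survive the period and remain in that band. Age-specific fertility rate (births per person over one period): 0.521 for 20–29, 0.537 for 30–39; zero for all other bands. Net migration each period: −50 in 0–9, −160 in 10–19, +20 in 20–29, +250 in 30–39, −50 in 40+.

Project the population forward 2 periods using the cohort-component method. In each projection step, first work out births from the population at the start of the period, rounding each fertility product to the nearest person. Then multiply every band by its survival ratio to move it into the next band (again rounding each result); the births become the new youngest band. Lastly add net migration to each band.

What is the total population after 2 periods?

80511

— Period 1 —
Births: 16300 * 0.521 = 8492, 19700 * 0.537 = 10579 → 19071
10–19: 5900 * 0.962 = 5676
20–29: 12000 * 0.97 = 11640
30–39: 16300 * 0.957 = 15599
40+: 19700 * 0.926 + 9800 * 0.665 = 18242 + 6517 = 24759
Net migration: 0–9 − 50 → 19021; 10–19 − 160 → 5516; 20–29 + 20 → 11660; 30–39 + 250 → 15849; 40+ − 50 → 24709
End of period: [19021, 5516, 11660, 15849, 24709]
— Period 2 —
Births: 11660 * 0.521 = 6075, 15849 * 0.537 = 8511 → 14586
10–19: 19021 * 0.962 = 18298
20–29: 5516 * 0.97 = 5351
30–39: 11660 * 0.957 = 11159
40+: 15849 * 0.926 + 24709 * 0.665 = 14676 + 16431 = 31107
Net migration: 0–9 − 50 → 14536; 10–19 − 160 → 18138; 20–29 + 20 → 5371; 30–39 + 250 → 11409; 40+ − 50 → 31057
End of period: [14536, 18138, 5371, 11409, 31057]
Total after period 2: 14536 + 18138 + 5371 + 11409 + 31057 = 80511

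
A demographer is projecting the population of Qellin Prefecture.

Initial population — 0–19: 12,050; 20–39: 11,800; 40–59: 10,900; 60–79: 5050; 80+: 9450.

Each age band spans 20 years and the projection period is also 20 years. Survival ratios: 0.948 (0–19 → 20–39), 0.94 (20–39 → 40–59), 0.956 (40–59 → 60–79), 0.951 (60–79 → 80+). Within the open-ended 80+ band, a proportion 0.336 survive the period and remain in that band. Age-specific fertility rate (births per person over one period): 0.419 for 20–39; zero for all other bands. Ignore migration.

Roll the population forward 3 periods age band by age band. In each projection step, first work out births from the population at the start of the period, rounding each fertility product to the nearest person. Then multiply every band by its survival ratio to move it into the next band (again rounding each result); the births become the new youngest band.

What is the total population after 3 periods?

Numbering the bands 1..5 from youngest to oldest:
— Period 1 —
Births: 11800 * 0.419 = 4944
Band 2: 12050 * 0.948 = 11423
Band 3: 11800 * 0.94 = 11092
Band 4: 10900 * 0.956 = 10420
Band 5: 5050 * 0.951 + 9450 * 0.336 = 4803 + 3175 = 7978
Giving 4944 / 11423 / 11092 / 10420 / 7978.
— Period 2 —
Births: 11423 * 0.419 = 4786
Band 2: 4944 * 0.948 = 4687
Band 3: 11423 * 0.94 = 10738
Band 4: 11092 * 0.956 = 10604
Band 5: 10420 * 0.951 + 7978 * 0.336 = 9909 + 2681 = 12590
Giving 4786 / 4687 / 10738 / 10604 / 12590.
— Period 3 —
Births: 4687 * 0.419 = 1964
Band 2: 4786 * 0.948 = 4537
Band 3: 4687 * 0.94 = 4406
Band 4: 10738 * 0.956 = 10266
Band 5: 10604 * 0.951 + 12590 * 0.336 = 10084 + 4230 = 14314
Giving 1964 / 4537 / 4406 / 10266 / 14314.
Total after period 3: 1964 + 4537 + 4406 + 10266 + 14314 = 35487

35487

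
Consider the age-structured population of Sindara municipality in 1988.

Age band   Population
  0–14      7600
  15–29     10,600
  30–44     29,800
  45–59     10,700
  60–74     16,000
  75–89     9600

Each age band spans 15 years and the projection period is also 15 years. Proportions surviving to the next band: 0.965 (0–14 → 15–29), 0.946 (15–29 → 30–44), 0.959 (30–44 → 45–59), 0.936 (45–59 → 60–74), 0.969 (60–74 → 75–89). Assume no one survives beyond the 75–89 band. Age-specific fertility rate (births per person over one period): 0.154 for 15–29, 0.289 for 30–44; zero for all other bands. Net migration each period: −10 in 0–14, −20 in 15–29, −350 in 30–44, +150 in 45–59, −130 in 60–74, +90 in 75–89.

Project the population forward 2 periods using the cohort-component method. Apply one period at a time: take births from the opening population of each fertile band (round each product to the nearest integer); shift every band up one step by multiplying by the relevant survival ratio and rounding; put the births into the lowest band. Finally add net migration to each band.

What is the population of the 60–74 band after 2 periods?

Let group 1 be 0–14 through group 6 = 75–89.
Period 1:
Births: 10600 × 0.154 = 1632  |  29800 × 0.289 = 8612 — total 10244
Group 2: 7600 × 0.965 = 7334
Group 3: 10600 × 0.946 = 10028
Group 4: 29800 × 0.959 = 28578
Group 5: 10700 × 0.936 = 10015
Group 6: 16000 × 0.969 = 15504
Net migration: Group 1 − 10 → 10234; Group 2 − 20 → 7314; Group 3 − 350 → 9678; Group 4 + 150 → 28728; Group 5 − 130 → 9885; Group 6 + 90 → 15594
Population now: 0–14=10234, 15–29=7314, 30–44=9678, 45–59=28728, 60–74=9885, 75–89=15594
Period 2:
Births: 7314 × 0.154 = 1126  |  9678 × 0.289 = 2797 — total 3923
Group 2: 10234 × 0.965 = 9876
Group 3: 7314 × 0.946 = 6919
Group 4: 9678 × 0.959 = 9281
Group 5: 28728 × 0.936 = 26889
Group 6: 9885 × 0.969 = 9579
Net migration: Group 1 − 10 → 3913; Group 2 − 20 → 9856; Group 3 − 350 → 6569; Group 4 + 150 → 9431; Group 5 − 130 → 26759; Group 6 + 90 → 9669
Population now: 0–14=3913, 15–29=9856, 30–44=6569, 45–59=9431, 60–74=26759, 75–89=9669

26759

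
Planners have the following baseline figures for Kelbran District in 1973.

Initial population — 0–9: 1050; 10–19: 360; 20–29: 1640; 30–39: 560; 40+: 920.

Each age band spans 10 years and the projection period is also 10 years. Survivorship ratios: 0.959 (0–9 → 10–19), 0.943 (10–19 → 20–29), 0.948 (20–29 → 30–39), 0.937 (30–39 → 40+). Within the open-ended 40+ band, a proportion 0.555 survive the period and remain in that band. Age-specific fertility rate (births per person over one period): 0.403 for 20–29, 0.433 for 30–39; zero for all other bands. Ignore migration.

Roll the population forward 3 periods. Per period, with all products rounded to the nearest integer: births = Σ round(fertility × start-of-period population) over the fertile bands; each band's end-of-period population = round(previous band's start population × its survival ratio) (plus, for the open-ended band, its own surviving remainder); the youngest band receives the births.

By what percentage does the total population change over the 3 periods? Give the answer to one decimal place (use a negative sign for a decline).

[period 1]
Births: 1640 × 0.403 = 661, 560 × 0.433 = 242 ⇒ total 903
10–19: 1050 × 0.959 = 1007
20–29: 360 × 0.943 = 339
30–39: 1640 × 0.948 = 1555
40+: 560 × 0.937 + 920 × 0.555 = 525 + 511 = 1036
→ [903, 1007, 339, 1555, 1036]
[period 2]
Births: 339 × 0.403 = 137, 1555 × 0.433 = 673 ⇒ total 810
10–19: 903 × 0.959 = 866
20–29: 1007 × 0.943 = 950
30–39: 339 × 0.948 = 321
40+: 1555 × 0.937 + 1036 × 0.555 = 1457 + 575 = 2032
→ [810, 866, 950, 321, 2032]
[period 3]
Births: 950 × 0.403 = 383, 321 × 0.433 = 139 ⇒ total 522
10–19: 810 × 0.959 = 777
20–29: 866 × 0.943 = 817
30–39: 950 × 0.948 = 901
40+: 321 × 0.937 + 2032 × 0.555 = 301 + 1128 = 1429
→ [522, 777, 817, 901, 1429]
Total: 4530 → 4446; change = -84; percentage change = -1.9%

-1.9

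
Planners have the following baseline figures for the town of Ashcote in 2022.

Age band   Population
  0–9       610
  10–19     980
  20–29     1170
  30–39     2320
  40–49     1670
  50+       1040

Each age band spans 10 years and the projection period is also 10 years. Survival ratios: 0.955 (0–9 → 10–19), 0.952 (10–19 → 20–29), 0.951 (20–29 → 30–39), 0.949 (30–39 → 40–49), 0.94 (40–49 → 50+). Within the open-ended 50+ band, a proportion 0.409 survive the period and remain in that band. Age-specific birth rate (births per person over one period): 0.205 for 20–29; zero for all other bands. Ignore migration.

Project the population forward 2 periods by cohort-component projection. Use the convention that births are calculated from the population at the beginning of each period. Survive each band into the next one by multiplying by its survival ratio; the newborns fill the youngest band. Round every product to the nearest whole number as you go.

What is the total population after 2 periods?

(Groups numbered youngest = 1 to oldest = 6.)
Period 1.
Births: 1170 × 0.205 = 240
Group 2: 610 × 0.955 = 583
Group 3: 980 × 0.952 = 933
Group 4: 1170 × 0.951 = 1113
Group 5: 2320 × 0.949 = 2202
Group 6: 1670 × 0.94 + 1040 × 0.409 = 1570 + 425 = 1995
End of period: [240, 583, 933, 1113, 2202, 1995]
Period 2.
Births: 933 × 0.205 = 191
Group 2: 240 × 0.955 = 229
Group 3: 583 × 0.952 = 555
Group 4: 933 × 0.951 = 887
Group 5: 1113 × 0.949 = 1056
Group 6: 2202 × 0.94 + 1995 × 0.409 = 2070 + 816 = 2886
End of period: [191, 229, 555, 887, 1056, 2886]
Total after period 2: 191 + 229 + 555 + 887 + 1056 + 2886 = 5804

5804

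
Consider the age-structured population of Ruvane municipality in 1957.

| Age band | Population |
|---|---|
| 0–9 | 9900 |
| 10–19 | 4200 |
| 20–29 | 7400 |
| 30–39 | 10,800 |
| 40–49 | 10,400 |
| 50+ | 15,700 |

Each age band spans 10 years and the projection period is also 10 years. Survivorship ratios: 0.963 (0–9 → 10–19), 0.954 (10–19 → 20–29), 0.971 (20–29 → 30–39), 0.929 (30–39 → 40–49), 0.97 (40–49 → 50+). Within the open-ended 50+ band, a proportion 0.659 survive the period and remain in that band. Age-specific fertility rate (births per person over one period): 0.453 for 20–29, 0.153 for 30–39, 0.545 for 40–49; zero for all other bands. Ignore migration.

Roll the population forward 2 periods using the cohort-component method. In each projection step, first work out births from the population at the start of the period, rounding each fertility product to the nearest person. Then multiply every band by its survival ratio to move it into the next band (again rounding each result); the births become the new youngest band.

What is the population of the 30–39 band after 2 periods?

— Period 1 —
Births: 7400 × 0.453 = 3352, 10800 × 0.153 = 1652, 10400 × 0.545 = 5668 → 10672
10–19: 9900 × 0.963 = 9534
20–29: 4200 × 0.954 = 4007
30–39: 7400 × 0.971 = 7185
40–49: 10800 × 0.929 = 10033
50+: 10400 × 0.97 + 15700 × 0.659 = 10088 + 10346 = 20434
Giving 10672 / 9534 / 4007 / 7185 / 10033 / 20434.
— Period 2 —
Births: 4007 × 0.453 = 1815, 7185 × 0.153 = 1099, 10033 × 0.545 = 5468 → 8382
10–19: 10672 × 0.963 = 10277
20–29: 9534 × 0.954 = 9095
30–39: 4007 × 0.971 = 3891
40–49: 7185 × 0.929 = 6675
50+: 10033 × 0.97 + 20434 × 0.659 = 9732 + 13466 = 23198
Giving 8382 / 10277 / 9095 / 3891 / 6675 / 23198.

3891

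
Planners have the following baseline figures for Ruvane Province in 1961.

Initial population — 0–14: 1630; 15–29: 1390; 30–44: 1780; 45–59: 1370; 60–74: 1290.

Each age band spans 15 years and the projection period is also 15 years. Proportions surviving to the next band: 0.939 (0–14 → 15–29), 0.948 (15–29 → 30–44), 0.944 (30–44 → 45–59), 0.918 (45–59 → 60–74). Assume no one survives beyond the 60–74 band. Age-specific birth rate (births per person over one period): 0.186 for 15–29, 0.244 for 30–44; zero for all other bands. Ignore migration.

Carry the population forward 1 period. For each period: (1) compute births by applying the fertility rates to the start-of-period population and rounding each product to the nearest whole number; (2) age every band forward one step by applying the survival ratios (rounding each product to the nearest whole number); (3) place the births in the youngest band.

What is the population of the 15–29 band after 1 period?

Numbering the groups 1..5 from youngest to oldest:
Period 1:
Births: 1390 * 0.186 = 259, 1780 * 0.244 = 434 → total 693
Group 2: 1630 * 0.939 = 1531
Group 3: 1390 * 0.948 = 1318
Group 4: 1780 * 0.944 = 1680
Group 5: 1370 * 0.918 = 1258
→ [693, 1531, 1318, 1680, 1258]

1531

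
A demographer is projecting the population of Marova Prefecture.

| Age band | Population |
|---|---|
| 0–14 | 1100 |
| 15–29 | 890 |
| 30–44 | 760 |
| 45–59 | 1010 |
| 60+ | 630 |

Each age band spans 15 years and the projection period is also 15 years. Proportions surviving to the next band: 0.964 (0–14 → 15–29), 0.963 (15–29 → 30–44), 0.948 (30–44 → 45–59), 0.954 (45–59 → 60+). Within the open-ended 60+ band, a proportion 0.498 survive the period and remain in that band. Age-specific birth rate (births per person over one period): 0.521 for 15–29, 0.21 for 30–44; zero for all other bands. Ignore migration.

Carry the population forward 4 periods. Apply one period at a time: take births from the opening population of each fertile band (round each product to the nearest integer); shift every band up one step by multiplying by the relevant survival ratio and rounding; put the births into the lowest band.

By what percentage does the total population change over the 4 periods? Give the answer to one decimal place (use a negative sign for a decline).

Numbering the bands 1..5 from youngest to oldest:
— Period 1 —
Births: 890 × 0.521 = 464  |  760 × 0.21 = 160 → total 624
Band 2: 1100 × 0.964 = 1060
Band 3: 890 × 0.963 = 857
Band 4: 760 × 0.948 = 720
Band 5: 1010 × 0.954 + 630 × 0.498 = 964 + 314 = 1278
End of period: [624, 1060, 857, 720, 1278]
— Period 2 —
Births: 1060 × 0.521 = 552  |  857 × 0.21 = 180 → total 732
Band 2: 624 × 0.964 = 602
Band 3: 1060 × 0.963 = 1021
Band 4: 857 × 0.948 = 812
Band 5: 720 × 0.954 + 1278 × 0.498 = 687 + 636 = 1323
End of period: [732, 602, 1021, 812, 1323]
— Period 3 —
Births: 602 × 0.521 = 314  |  1021 × 0.21 = 214 → total 528
Band 2: 732 × 0.964 = 706
Band 3: 602 × 0.963 = 580
Band 4: 1021 × 0.948 = 968
Band 5: 812 × 0.954 + 1323 × 0.498 = 775 + 659 = 1434
End of period: [528, 706, 580, 968, 1434]
— Period 4 —
Births: 706 × 0.521 = 368  |  580 × 0.21 = 122 → total 490
Band 2: 528 × 0.964 = 509
Band 3: 706 × 0.963 = 680
Band 4: 580 × 0.948 = 550
Band 5: 968 × 0.954 + 1434 × 0.498 = 923 + 714 = 1637
End of period: [490, 509, 680, 550, 1637]
Total: 4390 → 3866; change = -524; percentage change = -11.9%

-11.9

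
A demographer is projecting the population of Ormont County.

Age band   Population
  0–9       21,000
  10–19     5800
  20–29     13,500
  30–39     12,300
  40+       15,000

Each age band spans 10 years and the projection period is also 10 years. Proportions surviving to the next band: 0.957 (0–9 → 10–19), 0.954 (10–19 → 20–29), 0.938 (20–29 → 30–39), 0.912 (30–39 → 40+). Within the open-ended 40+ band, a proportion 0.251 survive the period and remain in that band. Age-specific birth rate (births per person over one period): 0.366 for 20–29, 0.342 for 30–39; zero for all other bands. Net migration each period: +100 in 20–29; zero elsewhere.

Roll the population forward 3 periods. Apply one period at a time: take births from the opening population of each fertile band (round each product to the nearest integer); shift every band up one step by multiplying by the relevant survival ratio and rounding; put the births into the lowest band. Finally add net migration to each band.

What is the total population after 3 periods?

(Bands numbered youngest = 1 to oldest = 5.)
Period 1.
Births: 13500 × 0.366 = 4941 ; 12300 × 0.342 = 4207 → 9148
Band 2: 21000 × 0.957 = 20097
Band 3: 5800 × 0.954 = 5533
Band 4: 13500 × 0.938 = 12663
Band 5: 12300 × 0.912 + 15000 × 0.251 = 11218 + 3765 = 14983
Net migration: Band 3 + 100 → 5633
End of period: [9148, 20097, 5633, 12663, 14983]
Period 2.
Births: 5633 × 0.366 = 2062 ; 12663 × 0.342 = 4331 → 6393
Band 2: 9148 × 0.957 = 8755
Band 3: 20097 × 0.954 = 19173
Band 4: 5633 × 0.938 = 5284
Band 5: 12663 × 0.912 + 14983 × 0.251 = 11549 + 3761 = 15310
Net migration: Band 3 + 100 → 19273
End of period: [6393, 8755, 19273, 5284, 15310]
Period 3.
Births: 19273 × 0.366 = 7054 ; 5284 × 0.342 = 1807 → 8861
Band 2: 6393 × 0.957 = 6118
Band 3: 8755 × 0.954 = 8352
Band 4: 19273 × 0.938 = 18078
Band 5: 5284 × 0.912 + 15310 × 0.251 = 4819 + 3843 = 8662
Net migration: Band 3 + 100 → 8452
End of period: [8861, 6118, 8452, 18078, 8662]
Total after period 3: 8861 + 6118 + 8452 + 18078 + 8662 = 50171

50171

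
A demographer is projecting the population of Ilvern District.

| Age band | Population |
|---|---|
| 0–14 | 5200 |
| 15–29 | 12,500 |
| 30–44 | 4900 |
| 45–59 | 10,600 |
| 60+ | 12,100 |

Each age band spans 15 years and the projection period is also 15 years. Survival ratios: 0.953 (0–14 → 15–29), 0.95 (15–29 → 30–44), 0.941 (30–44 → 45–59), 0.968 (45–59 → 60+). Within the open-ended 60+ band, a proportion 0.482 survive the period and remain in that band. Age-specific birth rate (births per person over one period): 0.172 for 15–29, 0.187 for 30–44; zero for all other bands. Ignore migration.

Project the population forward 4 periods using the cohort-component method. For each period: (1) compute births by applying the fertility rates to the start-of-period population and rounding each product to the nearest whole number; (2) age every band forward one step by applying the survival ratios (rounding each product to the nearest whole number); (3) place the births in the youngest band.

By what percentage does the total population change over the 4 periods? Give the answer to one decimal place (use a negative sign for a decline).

Call the groups 1 to 5, youngest first.
[period 1]
Births: 12500 × 0.172 = 2150  |  4900 × 0.187 = 916 — total 3066
Group 2: 5200 × 0.953 = 4956
Group 3: 12500 × 0.95 = 11875
Group 4: 4900 × 0.941 = 4611
Group 5: 10600 × 0.968 + 12100 × 0.482 = 10261 + 5832 = 16093
→ [3066, 4956, 11875, 4611, 16093]
[period 2]
Births: 4956 × 0.172 = 852  |  11875 × 0.187 = 2221 — total 3073
Group 2: 3066 × 0.953 = 2922
Group 3: 4956 × 0.95 = 4708
Group 4: 11875 × 0.941 = 11174
Group 5: 4611 × 0.968 + 16093 × 0.482 = 4463 + 7757 = 12220
→ [3073, 2922, 4708, 11174, 12220]
[period 3]
Births: 2922 × 0.172 = 503  |  4708 × 0.187 = 880 — total 1383
Group 2: 3073 × 0.953 = 2929
Group 3: 2922 × 0.95 = 2776
Group 4: 4708 × 0.941 = 4430
Group 5: 11174 × 0.968 + 12220 × 0.482 = 10816 + 5890 = 16706
→ [1383, 2929, 2776, 4430, 16706]
[period 4]
Births: 2929 × 0.172 = 504  |  2776 × 0.187 = 519 — total 1023
Group 2: 1383 × 0.953 = 1318
Group 3: 2929 × 0.95 = 2783
Group 4: 2776 × 0.941 = 2612
Group 5: 4430 × 0.968 + 16706 × 0.482 = 4288 + 8052 = 12340
→ [1023, 1318, 2783, 2612, 12340]
Total: 45300 → 20076; change = -25224; percentage change = -55.7%

-55.7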